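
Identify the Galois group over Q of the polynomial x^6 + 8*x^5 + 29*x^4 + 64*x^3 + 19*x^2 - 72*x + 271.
The polynomial f is an irreducible sextic over Q, so G = Gal(f/Q) is one of the 16 transitive subgroups 6T1, ..., 6T16 of S_6. The discriminant of f is 564385546240000 = 23756800^2, a perfect square, so G is contained in A_6. The transitive groups of degree 6 contained in A_6 are: A_4 (6T4, order 12), S_4 (6T7, order 24), (C_3 x C_3) : C_4 (6T10, order 36), PSL(2,5) (6T12, order 60), A_6 (6T15, order 360). By Dedekind's theorem, for a prime p not dividing disc(f) the degrees of the irreducible factors of f mod p form the cycle type of an element of G. Factoring f modulo the 19 such primes p <= 79 (skipping 2, 5, 29, which divide the discriminant), each new pattern first appears at: mod 3: f = (x^2 + 2x + 2)(x^4 + x + 2), pattern 4+2; mod 11: f = (x^3 + 7x + 1)(x^3 + 8x^2 + 7), pattern 3+3; mod 19: f = (x + 4)(x + 6)(x^2 + 7x + 2)(x^2 + 10x + 10), pattern 2+2+1+1; mod 61: f = (x + 10)(x + 24)(x + 57)(x^3 + 39x^2 + 36x + 36), pattern 3+1+1+1. No other pattern occurs in this range, so the set of observed cycle types is {4+2, 3+3, 2+2+1+1, 3+1+1+1}. The candidates containing elements of all these cycle types are (C_3 x C_3) : C_4 (6T10) of order 36, A_6 (6T15) of order 360; the others are excluded. The observed types are precisely the cycle types that occur in (C_3 x C_3) : C_4 (6T10) (apart from the identity). Each of the other remaining candidates has further cycle types, and by the Chebotarev density theorem the matching factorization patterns would occur for a proportion of primes equal to their share of the group: A_6 (6T15) additionally contains elements of type 5+1 (144 of its 360 elements, about 40% of primes). None of the 19 primes tested shows any such pattern (for each of these groups the chance of that is below 10^-4), which rules them out. Hence G = (C_3 x C_3) : C_4 (6T10), of order 36.

(C_3 x C_3) : C_4, the transitive group 6T10 of order 36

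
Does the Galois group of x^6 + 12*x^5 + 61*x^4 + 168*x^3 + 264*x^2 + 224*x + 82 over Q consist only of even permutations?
The polynomial is irreducible of degree 6 over Q. Its discriminant is -1722368, which is not a perfect square. A Galois group lies in the alternating group exactly when the discriminant is a square in Q, so the Galois group (S_4 x C_2) is not contained in A_6.

No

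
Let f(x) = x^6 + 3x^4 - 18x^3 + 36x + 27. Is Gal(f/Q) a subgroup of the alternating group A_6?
No

The polynomial is irreducible of degree 6 over Q. Its discriminant is -28010528989632, which is not a perfect square. A Galois group lies in the alternating group exactly when the discriminant is a square in Q, so the Galois group (PGL(2,5)) is not contained in A_6.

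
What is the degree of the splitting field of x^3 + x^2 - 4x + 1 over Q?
3

The degree of the splitting field over Q equals the order of the Galois group, so first determine the group. The polynomial is an irreducible cubic over Q and its discriminant is 169 = 13^2, a perfect square. For an irreducible cubic, a square discriminant forces the Galois group to be A_3, the cyclic group of order 3. The Galois group C_3 (3T1) has order 3, so the splitting field has degree 3 over Q.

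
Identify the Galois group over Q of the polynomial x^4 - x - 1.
S_4 (also written S4)

The polynomial is an irreducible quartic over Q and its discriminant is -283, which is not a perfect square, so the Galois group is not contained in A_4. The resolvent cubic y^3 + 4*y - 1 is irreducible over Q. An irreducible resolvent with non-square discriminant gives S_4.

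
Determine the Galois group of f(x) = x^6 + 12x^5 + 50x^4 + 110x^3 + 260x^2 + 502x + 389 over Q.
The polynomial f is an irreducible sextic over Q, so G = Gal(f/Q) is one of the 16 transitive subgroups 6T1, ..., 6T16 of S_6. The discriminant of f is 38875225000000 = 6235000^2, a perfect square, so G is contained in A_6. The transitive groups of degree 6 contained in A_6 are: A_4 (6T4, order 12), S_4 (6T7, order 24), (C_3 x C_3) : C_4 (6T10, order 36), PSL(2,5) (6T12, order 60), A_6 (6T15, order 360). By Dedekind's theorem, for a prime p not dividing disc(f) the degrees of the irreducible factors of f mod p form the cycle type of an element of G. Factoring f modulo the 19 such primes p <= 83 (skipping 2, 5, 29, 43, which divide the discriminant), each new pattern first appears at: mod 3: f = (x^2 + 2x + 2)(x^4 + x^3 + x^2 + x + 1), pattern 4+2; mod 11: f = (x^3 + 2x^2 + 8x + 3)(x^3 + 10x^2 + 5), pattern 3+3; mod 19: f = (x + 1)(x + 6)(x^2 + 10x + 4)(x^2 + 14x + 17), pattern 2+2+1+1; mod 61: f = (x + 21)(x + 39)(x + 42)(x^3 + 32x^2 + 35x + 47), pattern 3+1+1+1. No other pattern occurs in this range, so the set of observed cycle types is {4+2, 3+3, 2+2+1+1, 3+1+1+1}. The candidates containing elements of all these cycle types are (C_3 x C_3) : C_4 (6T10) of order 36, A_6 (6T15) of order 360; the others are excluded. The observed types are precisely the cycle types that occur in (C_3 x C_3) : C_4 (6T10) (apart from the identity). Each of the other remaining candidates has further cycle types, and by the Chebotarev density theorem the matching factorization patterns would occur for a proportion of primes equal to their share of the group: A_6 (6T15) additionally contains elements of type 5+1 (144 of its 360 elements, about 40% of primes). None of the 19 primes tested shows any such pattern (for each of these groups the chance of that is below 10^-4), which rules them out. Hence G = (C_3 x C_3) : C_4 (6T10), of order 36.

(C_3 x C_3) : C_4 (order 36)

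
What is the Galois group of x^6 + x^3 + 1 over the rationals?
The polynomial f is an irreducible sextic over Q, so G = Gal(f/Q) is one of the 16 transitive subgroups 6T1, ..., 6T16 of S_6. The discriminant of f is -19683, which is not a perfect square, so G is not contained in A_6. The transitive groups of degree 6 not contained in A_6 are: C_6 (6T1, order 6), S_3 (6T2, order 6), D_6 (6T3, order 12), C_3 x S_3 (6T5, order 18), A_4 x C_2 (6T6, order 24), S_4 (6T8, order 24), S_3 x S_3 (6T9, order 36), S_4 x C_2 (6T11, order 48), (S_3 x S_3) : C_2 (6T13, order 72), PGL(2,5) (6T14, order 120), S_6 (6T16, order 720). By Dedekind's theorem, for a prime p not dividing disc(f) the degrees of the irreducible factors of f mod p form the cycle type of an element of G. Factoring f modulo the 37 such primes p <= 163 (skipping 3, which divides the discriminant), each new pattern first appears at: mod 2: f = (x^6 + x^3 + 1), pattern 6; mod 7: f = (x^3 + 3)(x^3 + 5), pattern 3+3; mod 17: f = (x^2 + 3x + 1)(x^2 + 4x + 1)(x^2 + 10x + 1), pattern 2+2+2; mod 19: f = (x + 2)(x + 3)(x + 10)(x + 13)(x + 14)(x + 15), pattern 1+1+1+1+1+1. No other pattern occurs in this range, so the set of observed cycle types is {6, 3+3, 2+2+2, 1+1+1+1+1+1}. The candidates containing elements of all these cycle types are C_6 (6T1) of order 6, D_6 (6T3) of order 12, C_3 x S_3 (6T5) of order 18, A_4 x C_2 (6T6) of order 24, S_3 x S_3 (6T9) of order 36, S_4 x C_2 (6T11) of order 48, (S_3 x S_3) : C_2 (6T13) of order 72, PGL(2,5) (6T14) of order 120, S_6 (6T16) of order 720; the others are excluded. The observed types are precisely the cycle types that occur in C_6 (6T1). Each of the other remaining candidates has further cycle types, and by the Chebotarev density theorem the matching factorization patterns would occur for a proportion of primes equal to their share of the group: D_6 (6T3) additionally contains elements of type 2+2+1+1 (3 of its 12 elements, about 25% of primes); C_3 x S_3 (6T5) additionally contains elements of type 3+1+1+1 (4 of its 18 elements, about 22% of primes); A_4 x C_2 (6T6) additionally contains elements of type 2+2+1+1, 2+1+1+1+1 (6 of its 24 elements, about 25% of primes); S_3 x S_3 (6T9) additionally contains elements of type 3+1+1+1, 2+2+1+1 (13 of its 36 elements, about 36% of primes); S_4 x C_2 (6T11) additionally contains elements of type 4+2, 4+1+1, 2+2+1+1, 2+1+1+1+1 (24 of its 48 elements, about 50% of primes); (S_3 x S_3) : C_2 (6T13) additionally contains elements of type 4+2, 3+2+1, 3+1+1+1, 2+2+1+1, 2+1+1+1+1 (49 of its 72 elements, about 68% of primes); PGL(2,5) (6T14) additionally contains elements of type 5+1, 4+1+1, 2+2+1+1 (69 of its 120 elements, about 58% of primes); S_6 (6T16) additionally contains elements of type 5+1, 4+2, 4+1+1, 3+2+1, 3+1+1+1, 2+2+1+1, 2+1+1+1+1 (544 of its 720 elements, about 76% of primes). None of the 37 primes tested shows any such pattern (for each of these groups the chance of that is below 10^-4), which rules them out. Hence G = C_6 (6T1), of order 6.

6T1: C_6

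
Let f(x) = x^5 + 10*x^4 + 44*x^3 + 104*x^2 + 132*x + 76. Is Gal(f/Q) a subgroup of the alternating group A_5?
No

The polynomial is irreducible of degree 5 over Q. Its discriminant is 931072, which is not a perfect square. A Galois group lies in the alternating group exactly when the discriminant is a square in Q, so the Galois group (S_5) is not contained in A_5.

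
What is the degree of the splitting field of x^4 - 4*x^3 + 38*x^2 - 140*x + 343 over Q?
The degree of the splitting field over Q equals the order of the Galois group, so first determine the group. The polynomial is an irreducible quartic over Q and its discriminant is 4299982848, which is not a perfect square, so the Galois group is not contained in A_4. The resolvent cubic y^3 - 38*y^2 - 812*y + 27048 has exactly one rational root, so the Galois group is C_4 or D_4. The quartic becomes reducible over Q(sqrt(disc)), so the group is C_4. The Galois group C_4 (4T1) has order 4, so the splitting field has degree 4 over Q.

4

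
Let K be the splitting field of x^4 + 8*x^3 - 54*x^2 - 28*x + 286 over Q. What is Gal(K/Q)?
The polynomial is an irreducible quartic over Q and its discriminant is -2397917952, which is not a perfect square, so the Galois group is not contained in A_4. The resolvent cubic y^3 + 54*y^2 - 1368*y - 80864 has exactly one rational root, so the Galois group is C_4 or D_4. The quartic remains irreducible over Q(sqrt(disc)), so the group is D_4.

4T3: D_4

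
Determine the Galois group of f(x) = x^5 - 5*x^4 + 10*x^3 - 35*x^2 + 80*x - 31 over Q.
The polynomial f is an irreducible quintic over Q, so G = Gal(f/Q) is a transitive subgroup of S_5: one of C_5 (5T1, order 5), D_5 (5T2, order 10), F_20 (5T3, order 20), A_5 (5T4, order 60) or S_5 (5T5, order 120). The discriminant of f is 1876953125, which is not a perfect square, so G is not contained in A_5. The transitive groups of degree 5 not contained in A_5 are: F_20 (5T3, order 20), S_5 (5T5, order 120). By Dedekind's theorem, for a prime p not dividing disc(f) the degrees of the irreducible factors of f mod p form the cycle type of an element of G. Factoring f modulo the 18 such primes p <= 71 (skipping 5, 31, which divide the discriminant), each new pattern first appears at: mod 2: f = (x + 1)(x^4 + x + 1), pattern 4+1; mod 11: f = (x^5 + 6x^4 + 10x^3 + 9x^2 + 3x + 2), pattern 5; mod 19: f = (x + 10)(x^2 + x + 16)(x^2 + 3x + 8), pattern 2+2+1. No other pattern occurs in this range, so the set of observed cycle types is {4+1, 5, 2+2+1}. The candidates containing elements of all these cycle types are F_20 (5T3) of order 20, S_5 (5T5) of order 120; the others are excluded. The observed types are precisely the cycle types that occur in F_20 (5T3) (apart from the identity). Each of the other remaining candidates has further cycle types, and by the Chebotarev density theorem the matching factorization patterns would occur for a proportion of primes equal to their share of the group: S_5 (5T5) additionally contains elements of type 3+2, 3+1+1, 2+1+1+1 (50 of its 120 elements, about 42% of primes). None of the 18 primes tested shows any such pattern (for each of these groups the chance of that is below 10^-4), which rules them out. Hence G = F_20 (5T3), of order 20.

F_20 (order 20)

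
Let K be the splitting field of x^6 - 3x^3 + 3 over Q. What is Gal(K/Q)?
The polynomial f is an irreducible sextic over Q, so G = Gal(f/Q) is one of the 16 transitive subgroups 6T1, ..., 6T16 of S_6. The discriminant of f is -177147, which is not a perfect square, so G is not contained in A_6. The transitive groups of degree 6 not contained in A_6 are: C_6 (6T1, order 6), S_3 (6T2, order 6), D_6 (6T3, order 12), C_3 x S_3 (6T5, order 18), A_4 x C_2 (6T6, order 24), S_4 (6T8, order 24), S_3 x S_3 (6T9, order 36), S_4 x C_2 (6T11, order 48), (S_3 x S_3) : C_2 (6T13, order 72), PGL(2,5) (6T14, order 120), S_6 (6T16, order 720). By Dedekind's theorem, for a prime p not dividing disc(f) the degrees of the irreducible factors of f mod p form the cycle type of an element of G. Factoring f modulo the 33 such primes p <= 139 (skipping 3, which divides the discriminant), each new pattern first appears at: mod 2: f = (x^6 + x^3 + 1), pattern 6; mod 7: f = (x + 1)(x + 2)(x + 4)(x^3 + 3), pattern 3+1+1+1; mod 17: f = (x^2 + x + 7)(x^2 + 4x + 7)(x^2 + 12x + 7), pattern 2+2+2; mod 19: f = (x^3 + 6)(x^3 + 10), pattern 3+3; mod 73: f = (x + 13)(x + 21)(x + 22)(x + 29)(x + 30)(x + 31), pattern 1+1+1+1+1+1. No other pattern occurs in this range, so the set of observed cycle types is {6, 3+1+1+1, 2+2+2, 3+3, 1+1+1+1+1+1}. The candidates containing elements of all these cycle types are C_3 x S_3 (6T5) of order 18, S_3 x S_3 (6T9) of order 36, (S_3 x S_3) : C_2 (6T13) of order 72, S_6 (6T16) of order 720; the others are excluded. The observed types are precisely the cycle types that occur in C_3 x S_3 (6T5). Each of the other remaining candidates has further cycle types, and by the Chebotarev density theorem the matching factorization patterns would occur for a proportion of primes equal to their share of the group: S_3 x S_3 (6T9) additionally contains elements of type 2+2+1+1 (9 of its 36 elements, about 25% of primes); (S_3 x S_3) : C_2 (6T13) additionally contains elements of type 4+2, 3+2+1, 2+2+1+1, 2+1+1+1+1 (45 of its 72 elements, about 62% of primes); S_6 (6T16) additionally contains elements of type 5+1, 4+2, 4+1+1, 3+2+1, 2+2+1+1, 2+1+1+1+1 (504 of its 720 elements, about 70% of primes). None of the 33 primes tested shows any such pattern (for each of these groups the chance of that is below 10^-4), which rules them out. Hence G = C_3 x S_3 (6T5), of order 18.

C_3 x S_3 (order 18)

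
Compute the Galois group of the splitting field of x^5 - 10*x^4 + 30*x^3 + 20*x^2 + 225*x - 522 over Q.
The polynomial f is an irreducible quintic over Q, so G = Gal(f/Q) is a transitive subgroup of S_5: one of C_5 (5T1, order 5), D_5 (5T2, order 10), F_20 (5T3, order 20), A_5 (5T4, order 60) or S_5 (5T5, order 120). The discriminant of f is 2415919104000000 = 49152000^2, a perfect square, so G is contained in A_5. The transitive groups of degree 5 contained in A_5 are: C_5 (5T1, order 5), D_5 (5T2, order 10), A_5 (5T4, order 60). By Dedekind's theorem, for a prime p not dividing disc(f) the degrees of the irreducible factors of f mod p form the cycle type of an element of G. Factoring f modulo the 23 such primes p <= 101 (skipping 2, 3, 5, which divide the discriminant), each new pattern first appears at: mod 7: f = (x^5 + 4x^4 + 2x^3 + 6x^2 + x + 3), pattern 5; mod 17: f = (x + 7)(x^2 + 7x + 13)(x^2 + 10x + 15), pattern 2+2+1. No other pattern occurs in this range, so the set of observed cycle types is {5, 2+2+1}. The candidates containing elements of all these cycle types are D_5 (5T2) of order 10, A_5 (5T4) of order 60; the others are excluded. The observed types are precisely the cycle types that occur in D_5 (5T2) (apart from the identity). Each of the other remaining candidates has further cycle types, and by the Chebotarev density theorem the matching factorization patterns would occur for a proportion of primes equal to their share of the group: A_5 (5T4) additionally contains elements of type 3+1+1 (20 of its 60 elements, about 33% of primes). None of the 23 primes tested shows any such pattern (for each of these groups the chance of that is below 10^-4), which rules them out. Hence G = D_5 (5T2), of order 10.

D_5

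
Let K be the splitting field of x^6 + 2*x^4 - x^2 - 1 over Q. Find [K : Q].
The degree of the splitting field over Q equals the order of the Galois group, so first determine the group. The polynomial f is an irreducible sextic over Q, so G = Gal(f/Q) is one of the 16 transitive subgroups 6T1, ..., 6T16 of S_6. The discriminant of f is 153664 = 392^2, a perfect square, so G is contained in A_6. The transitive groups of degree 6 contained in A_6 are: A_4 (6T4, order 12), S_4 (6T7, order 24), (C_3 x C_3) : C_4 (6T10, order 36), PSL(2,5) (6T12, order 60), A_6 (6T15, order 360). By Dedekind's theorem, for a prime p not dividing disc(f) the degrees of the irreducible factors of f mod p form the cycle type of an element of G. Factoring f modulo the 33 such primes p <= 149 (skipping 2, 7, which divide the discriminant), each new pattern first appears at: mod 3: f = (x^3 + x^2 + 2)(x^3 + 2x^2 + 1), pattern 3+3; mod 13: f = (x + 2)(x + 11)(x^2 + 8)(x^2 + 11), pattern 2+2+1+1. No other pattern occurs in this range, so the set of observed cycle types is {3+3, 2+2+1+1}. The candidates containing elements of all these cycle types are A_4 (6T4) of order 12, S_4 (6T7) of order 24, (C_3 x C_3) : C_4 (6T10) of order 36, PSL(2,5) (6T12) of order 60, A_6 (6T15) of order 360; the others are excluded. The observed types are precisely the cycle types that occur in A_4 (6T4) (apart from the identity). Each of the other remaining candidates has further cycle types, and by the Chebotarev density theorem the matching factorization patterns would occur for a proportion of primes equal to their share of the group: S_4 (6T7) additionally contains elements of type 4+2 (6 of its 24 elements, about 25% of primes); (C_3 x C_3) : C_4 (6T10) additionally contains elements of type 4+2, 3+1+1+1 (22 of its 36 elements, about 61% of primes); PSL(2,5) (6T12) additionally contains elements of type 5+1 (24 of its 60 elements, about 40% of primes); A_6 (6T15) additionally contains elements of type 5+1, 4+2, 3+1+1+1 (274 of its 360 elements, about 76% of primes). None of the 33 primes tested shows any such pattern (for each of these groups the chance of that is below 10^-4), which rules them out. Hence G = A_4 (6T4), of order 12. The Galois group A_4 (6T4) has order 12, so the splitting field has degree 12 over Q.

12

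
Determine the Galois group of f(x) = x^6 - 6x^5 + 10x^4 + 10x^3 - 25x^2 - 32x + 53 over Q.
6T7: S_4

The polynomial f is an irreducible sextic over Q, so G = Gal(f/Q) is one of the 16 transitive subgroups 6T1, ..., 6T16 of S_6. The discriminant of f is 458719034944 = 677288^2, a perfect square, so G is contained in A_6. The transitive groups of degree 6 contained in A_6 are: A_4 (6T4, order 12), S_4 (6T7, order 24), (C_3 x C_3) : C_4 (6T10, order 36), PSL(2,5) (6T12, order 60), A_6 (6T15, order 360). By Dedekind's theorem, for a prime p not dividing disc(f) the degrees of the irreducible factors of f mod p form the cycle type of an element of G. Factoring f modulo the 79 such primes p <= 419 (skipping 2, 31, which divide the discriminant), each new pattern first appears at: mod 3: f = (x^2 + 1)(x^4 + x + 2), pattern 4+2; mod 5: f = (x^3 + x + 4)(x^3 + 4x^2 + 4x + 2), pattern 3+3; mod 11: f = (x + 3)(x + 10)(x^2 + 5x + 2)(x^2 + 9x + 4), pattern 2+2+1+1; mod 67: f = (x + 1)(x + 14)(x + 32)(x + 33)(x + 56)(x + 59), pattern 1+1+1+1+1+1. No other pattern occurs in this range, so the set of observed cycle types is {4+2, 3+3, 2+2+1+1, 1+1+1+1+1+1}. The candidates containing elements of all these cycle types are S_4 (6T7) of order 24, (C_3 x C_3) : C_4 (6T10) of order 36, A_6 (6T15) of order 360; the others are excluded. The observed types are precisely the cycle types that occur in S_4 (6T7). Each of the other remaining candidates has further cycle types, and by the Chebotarev density theorem the matching factorization patterns would occur for a proportion of primes equal to their share of the group: (C_3 x C_3) : C_4 (6T10) additionally contains elements of type 3+1+1+1 (4 of its 36 elements, about 11% of primes); A_6 (6T15) additionally contains elements of type 5+1, 3+1+1+1 (184 of its 360 elements, about 51% of primes). None of the 79 primes tested shows any such pattern (for each of these groups the chance of that is below 10^-4), which rules them out. Hence G = S_4 (6T7), of order 24.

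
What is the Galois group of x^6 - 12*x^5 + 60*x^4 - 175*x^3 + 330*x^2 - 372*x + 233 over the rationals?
The polynomial f is an irreducible sextic over Q, so G = Gal(f/Q) is one of the 16 transitive subgroups 6T1, ..., 6T16 of S_6. The discriminant of f is 42688773981, which is not a perfect square, so G is not contained in A_6. The transitive groups of degree 6 not contained in A_6 are: C_6 (6T1, order 6), S_3 (6T2, order 6), D_6 (6T3, order 12), C_3 x S_3 (6T5, order 18), A_4 x C_2 (6T6, order 24), S_4 (6T8, order 24), S_3 x S_3 (6T9, order 36), S_4 x C_2 (6T11, order 48), (S_3 x S_3) : C_2 (6T13, order 72), PGL(2,5) (6T14, order 120), S_6 (6T16, order 720). By Dedekind's theorem, for a prime p not dividing disc(f) the degrees of the irreducible factors of f mod p form the cycle type of an element of G. Factoring f modulo the 16 such primes p <= 67 (skipping 3, 7, 29, which divide the discriminant), each new pattern first appears at: mod 2: f = (x^6 + x^3 + 1), pattern 6; mod 5: f = (x + 2)(x + 4)(x^2 + 2)(x^2 + 2x + 3), pattern 2+2+1+1; mod 13: f = (x + 1)(x + 7)(x + 12)(x^3 + 7x^2 + 12x + 2), pattern 3+1+1+1; mod 19: f = (x^2 + 1)(x^2 + 2x + 8)(x^2 + 5x + 3), pattern 2+2+2; mod 67: f = (x^3 + 61x^2 + 12x + 3)(x^3 + 61x^2 + 12x + 33), pattern 3+3. No other pattern occurs in this range, so the set of observed cycle types is {6, 2+2+1+1, 3+1+1+1, 2+2+2, 3+3}. The candidates containing elements of all these cycle types are S_3 x S_3 (6T9) of order 36, (S_3 x S_3) : C_2 (6T13) of order 72, S_6 (6T16) of order 720; the others are excluded. The observed types are precisely the cycle types that occur in S_3 x S_3 (6T9) (apart from the identity). Each of the other remaining candidates has further cycle types, and by the Chebotarev density theorem the matching factorization patterns would occur for a proportion of primes equal to their share of the group: (S_3 x S_3) : C_2 (6T13) additionally contains elements of type 4+2, 3+2+1, 2+1+1+1+1 (36 of its 72 elements, about 50% of primes); S_6 (6T16) additionally contains elements of type 5+1, 4+2, 4+1+1, 3+2+1, 2+1+1+1+1 (459 of its 720 elements, about 64% of primes). None of the 16 primes tested shows any such pattern (for each of these groups the chance of that is below 10^-4), which rules them out. Hence G = S_3 x S_3 (6T9), of order 36.

6T9: S_3 x S_3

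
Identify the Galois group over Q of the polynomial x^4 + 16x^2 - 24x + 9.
V_4 (order 4)

The polynomial is an irreducible quartic over Q and its discriminant is 518400 = 720^2, a perfect square, so the Galois group is contained in A_4. The resolvent cubic y^3 - 16*y^2 - 36*y splits completely over Q, which gives the Klein four-group V_4.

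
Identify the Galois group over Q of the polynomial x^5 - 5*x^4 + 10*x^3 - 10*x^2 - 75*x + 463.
5T2: D_5

The polynomial f is an irreducible quintic over Q, so G = Gal(f/Q) is a transitive subgroup of S_5: one of C_5 (5T1, order 5), D_5 (5T2, order 10), F_20 (5T3, order 20), A_5 (5T4, order 60) or S_5 (5T5, order 120). The discriminant of f is 67108864000000 = 8192000^2, a perfect square, so G is contained in A_5. The transitive groups of degree 5 contained in A_5 are: C_5 (5T1, order 5), D_5 (5T2, order 10), A_5 (5T4, order 60). By Dedekind's theorem, for a prime p not dividing disc(f) the degrees of the irreducible factors of f mod p form the cycle type of an element of G. Factoring f modulo the 23 such primes p <= 97 (skipping 2, 5, which divide the discriminant), each new pattern first appears at: mod 3: f = (x + 2)(x^2 + 1)(x^2 + 2x + 2), pattern 2+2+1; mod 7: f = (x^5 + 2x^4 + 3x^3 + 4x^2 + 2x + 1), pattern 5. No other pattern occurs in this range, so the set of observed cycle types is {2+2+1, 5}. The candidates containing elements of all these cycle types are D_5 (5T2) of order 10, A_5 (5T4) of order 60; the others are excluded. The observed types are precisely the cycle types that occur in D_5 (5T2) (apart from the identity). Each of the other remaining candidates has further cycle types, and by the Chebotarev density theorem the matching factorization patterns would occur for a proportion of primes equal to their share of the group: A_5 (5T4) additionally contains elements of type 3+1+1 (20 of its 60 elements, about 33% of primes). None of the 23 primes tested shows any such pattern (for each of these groups the chance of that is below 10^-4), which rules them out. Hence G = D_5 (5T2), of order 10.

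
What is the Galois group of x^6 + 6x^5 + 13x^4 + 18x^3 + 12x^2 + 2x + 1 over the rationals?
The polynomial f is an irreducible sextic over Q, so G = Gal(f/Q) is one of the 16 transitive subgroups 6T1, ..., 6T16 of S_6. The discriminant of f is 95101504 = 9752^2, a perfect square, so G is contained in A_6. The transitive groups of degree 6 contained in A_6 are: A_4 (6T4, order 12), S_4 (6T7, order 24), (C_3 x C_3) : C_4 (6T10, order 36), PSL(2,5) (6T12, order 60), A_6 (6T15, order 360). By Dedekind's theorem, for a prime p not dividing disc(f) the degrees of the irreducible factors of f mod p form the cycle type of an element of G. Factoring f modulo the 79 such primes p <= 421 (skipping 2, 23, 53, which divide the discriminant), each new pattern first appears at: mod 3: f = (x^3 + x^2 + 2x + 1)(x^3 + 2x^2 + 1), pattern 3+3; mod 5: f = (x^2 + x + 2)(x^4 + x^2 + 2x + 3), pattern 4+2; mod 19: f = (x + 2)(x + 12)(x^2 + 5x + 18)(x^2 + 6x + 15), pattern 2+2+1+1; mod 223: f = (x + 18)(x + 50)(x + 71)(x + 142)(x + 185)(x + 209), pattern 1+1+1+1+1+1. No other pattern occurs in this range, so the set of observed cycle types is {3+3, 4+2, 2+2+1+1, 1+1+1+1+1+1}. The candidates containing elements of all these cycle types are S_4 (6T7) of order 24, (C_3 x C_3) : C_4 (6T10) of order 36, A_6 (6T15) of order 360; the others are excluded. The observed types are precisely the cycle types that occur in S_4 (6T7). Each of the other remaining candidates has further cycle types, and by the Chebotarev density theorem the matching factorization patterns would occur for a proportion of primes equal to their share of the group: (C_3 x C_3) : C_4 (6T10) additionally contains elements of type 3+1+1+1 (4 of its 36 elements, about 11% of primes); A_6 (6T15) additionally contains elements of type 5+1, 3+1+1+1 (184 of its 360 elements, about 51% of primes). None of the 79 primes tested shows any such pattern (for each of these groups the chance of that is below 10^-4), which rules them out. Hence G = S_4 (6T7), of order 24.

S_4 (also written S4+)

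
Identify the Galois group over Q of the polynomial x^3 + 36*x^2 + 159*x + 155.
The polynomial is an irreducible cubic over Q and its discriminant is 3080025 = 1755^2, a perfect square. For an irreducible cubic, a square discriminant forces the Galois group to be A_3, the cyclic group of order 3.

C_3 (also written C3)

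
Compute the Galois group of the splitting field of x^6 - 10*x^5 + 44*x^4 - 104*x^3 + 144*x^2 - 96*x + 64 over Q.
C_6 (order 6)

The polynomial f is an irreducible sextic over Q, so G = Gal(f/Q) is one of the 16 transitive subgroups 6T1, ..., 6T16 of S_6. The discriminant of f is -18046378835968, which is not a perfect square, so G is not contained in A_6. The transitive groups of degree 6 not contained in A_6 are: C_6 (6T1, order 6), S_3 (6T2, order 6), D_6 (6T3, order 12), C_3 x S_3 (6T5, order 18), A_4 x C_2 (6T6, order 24), S_4 (6T8, order 24), S_3 x S_3 (6T9, order 36), S_4 x C_2 (6T11, order 48), (S_3 x S_3) : C_2 (6T13, order 72), PGL(2,5) (6T14, order 120), S_6 (6T16, order 720). By Dedekind's theorem, for a prime p not dividing disc(f) the degrees of the irreducible factors of f mod p form the cycle type of an element of G. Factoring f modulo the 37 such primes p <= 167 (skipping 2, 7, which divide the discriminant), each new pattern first appears at: mod 3: f = (x^6 + 2x^5 + 2x^4 + x^3 + 1), pattern 6; mod 11: f = (x^3 + 4x^2 + 10x + 3)(x^3 + 8x^2 + 2x + 3), pattern 3+3; mod 13: f = (x^2 + 2x + 9)(x^2 + 6x + 1)(x^2 + 8x + 10), pattern 2+2+2; mod 29: f = (x + 6)(x + 8)(x + 10)(x + 13)(x + 16)(x + 24), pattern 1+1+1+1+1+1. No other pattern occurs in this range, so the set of observed cycle types is {6, 3+3, 2+2+2, 1+1+1+1+1+1}. The candidates containing elements of all these cycle types are C_6 (6T1) of order 6, D_6 (6T3) of order 12, C_3 x S_3 (6T5) of order 18, A_4 x C_2 (6T6) of order 24, S_3 x S_3 (6T9) of order 36, S_4 x C_2 (6T11) of order 48, (S_3 x S_3) : C_2 (6T13) of order 72, PGL(2,5) (6T14) of order 120, S_6 (6T16) of order 720; the others are excluded. The observed types are precisely the cycle types that occur in C_6 (6T1). Each of the other remaining candidates has further cycle types, and by the Chebotarev density theorem the matching factorization patterns would occur for a proportion of primes equal to their share of the group: D_6 (6T3) additionally contains elements of type 2+2+1+1 (3 of its 12 elements, about 25% of primes); C_3 x S_3 (6T5) additionally contains elements of type 3+1+1+1 (4 of its 18 elements, about 22% of primes); A_4 x C_2 (6T6) additionally contains elements of type 2+2+1+1, 2+1+1+1+1 (6 of its 24 elements, about 25% of primes); S_3 x S_3 (6T9) additionally contains elements of type 3+1+1+1, 2+2+1+1 (13 of its 36 elements, about 36% of primes); S_4 x C_2 (6T11) additionally contains elements of type 4+2, 4+1+1, 2+2+1+1, 2+1+1+1+1 (24 of its 48 elements, about 50% of primes); (S_3 x S_3) : C_2 (6T13) additionally contains elements of type 4+2, 3+2+1, 3+1+1+1, 2+2+1+1, 2+1+1+1+1 (49 of its 72 elements, about 68% of primes); PGL(2,5) (6T14) additionally contains elements of type 5+1, 4+1+1, 2+2+1+1 (69 of its 120 elements, about 58% of primes); S_6 (6T16) additionally contains elements of type 5+1, 4+2, 4+1+1, 3+2+1, 3+1+1+1, 2+2+1+1, 2+1+1+1+1 (544 of its 720 elements, about 76% of primes). None of the 37 primes tested shows any such pattern (for each of these groups the chance of that is below 10^-4), which rules them out. Hence G = C_6 (6T1), of order 6.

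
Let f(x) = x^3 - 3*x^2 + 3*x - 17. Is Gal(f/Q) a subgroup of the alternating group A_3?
No

The polynomial is irreducible of degree 3 over Q. Its discriminant is -6912, which is not a perfect square. A Galois group lies in the alternating group exactly when the discriminant is a square in Q, so the Galois group (S_3) is not contained in A_3.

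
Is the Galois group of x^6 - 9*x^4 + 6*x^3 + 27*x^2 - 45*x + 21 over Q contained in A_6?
The polynomial is irreducible of degree 6 over Q. Its discriminant is -51195483, which is not a perfect square. A Galois group lies in the alternating group exactly when the discriminant is a square in Q, so the Galois group (C_3 x S_3) is not contained in A_6.

No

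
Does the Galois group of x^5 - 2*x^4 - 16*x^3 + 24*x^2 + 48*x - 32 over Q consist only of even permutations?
The polynomial is irreducible of degree 5 over Q. Its discriminant is 15352201216 = 123904^2, a perfect square. A Galois group lies in the alternating group exactly when the discriminant is a square in Q, so the Galois group (C_5) is contained in A_5.

Yes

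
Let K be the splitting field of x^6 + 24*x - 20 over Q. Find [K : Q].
The degree of the splitting field over Q equals the order of the Galois group, so first determine the group. The polynomial f is an irreducible sextic over Q, so G = Gal(f/Q) is one of the 16 transitive subgroups 6T1, ..., 6T16 of S_6. The discriminant of f is 746496000000 = 864000^2, a perfect square, so G is contained in A_6. The transitive groups of degree 6 contained in A_6 are: A_4 (6T4, order 12), S_4 (6T7, order 24), (C_3 x C_3) : C_4 (6T10, order 36), PSL(2,5) (6T12, order 60), A_6 (6T15, order 360). By Dedekind's theorem, for a prime p not dividing disc(f) the degrees of the irreducible factors of f mod p form the cycle type of an element of G. Factoring f modulo the 6 such primes p <= 23 (skipping 2, 3, 5, which divide the discriminant), each new pattern first appears at: mod 7: f = (x + 3)(x^5 + 4x^4 + 2x^3 + x^2 + 4x + 5), pattern 5+1; mod 23: f = (x + 7)(x + 12)(x + 21)(x^3 + 6x^2 + 13x + 16), pattern 3+1+1+1. No other pattern occurs in this range, so the set of observed cycle types is {5+1, 3+1+1+1}. Among the candidates above, the only group containing elements of all these cycle types is A_6 (6T15) — each of A_4 (6T4), S_4 (6T7), (C_3 x C_3) : C_4 (6T10), PSL(2,5) (6T12) lacks at least one of them. Hence G = A_6 (6T15), of order 360. The Galois group A_6 (6T15) has order 360, so the splitting field has degree 360 over Q.

360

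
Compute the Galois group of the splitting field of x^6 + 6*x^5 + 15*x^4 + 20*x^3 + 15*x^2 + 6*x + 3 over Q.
D_6, the dihedral group of order 12

The polynomial f is an irreducible sextic over Q, so G = Gal(f/Q) is one of the 16 transitive subgroups 6T1, ..., 6T16 of S_6. The discriminant of f is -1492992, which is not a perfect square, so G is not contained in A_6. The transitive groups of degree 6 not contained in A_6 are: C_6 (6T1, order 6), S_3 (6T2, order 6), D_6 (6T3, order 12), C_3 x S_3 (6T5, order 18), A_4 x C_2 (6T6, order 24), S_4 (6T8, order 24), S_3 x S_3 (6T9, order 36), S_4 x C_2 (6T11, order 48), (S_3 x S_3) : C_2 (6T13, order 72), PGL(2,5) (6T14, order 120), S_6 (6T16, order 720). By Dedekind's theorem, for a prime p not dividing disc(f) the degrees of the irreducible factors of f mod p form the cycle type of an element of G. Factoring f modulo the 79 such primes p <= 419 (skipping 2, 3, which divide the discriminant), each new pattern first appears at: mod 5: f = (x^2 + 2)(x^2 + 2x + 4)(x^2 + 4x + 1), pattern 2+2+2; mod 7: f = (x^6 + 6x^5 + x^4 + 6x^3 + x^2 + 6x + 3), pattern 6; mod 11: f = (x + 3)(x + 10)(x^2 + 3)(x^2 + 4x + 7), pattern 2+2+1+1; mod 19: f = (x^3 + 3x^2 + 3x + 7)(x^3 + 3x^2 + 3x + 14), pattern 3+3; mod 43: f = (x + 4)(x + 19)(x + 22)(x + 23)(x + 26)(x + 41), pattern 1+1+1+1+1+1. No other pattern occurs in this range, so the set of observed cycle types is {2+2+2, 6, 2+2+1+1, 3+3, 1+1+1+1+1+1}. The candidates containing elements of all these cycle types are D_6 (6T3) of order 12, A_4 x C_2 (6T6) of order 24, S_3 x S_3 (6T9) of order 36, S_4 x C_2 (6T11) of order 48, (S_3 x S_3) : C_2 (6T13) of order 72, PGL(2,5) (6T14) of order 120, S_6 (6T16) of order 720; the others are excluded. The observed types are precisely the cycle types that occur in D_6 (6T3). Each of the other remaining candidates has further cycle types, and by the Chebotarev density theorem the matching factorization patterns would occur for a proportion of primes equal to their share of the group: A_4 x C_2 (6T6) additionally contains elements of type 2+1+1+1+1 (3 of its 24 elements, about 12% of primes); S_3 x S_3 (6T9) additionally contains elements of type 3+1+1+1 (4 of its 36 elements, about 11% of primes); S_4 x C_2 (6T11) additionally contains elements of type 4+2, 4+1+1, 2+1+1+1+1 (15 of its 48 elements, about 31% of primes); (S_3 x S_3) : C_2 (6T13) additionally contains elements of type 4+2, 3+2+1, 3+1+1+1, 2+1+1+1+1 (40 of its 72 elements, about 56% of primes); PGL(2,5) (6T14) additionally contains elements of type 5+1, 4+1+1 (54 of its 120 elements, about 45% of primes); S_6 (6T16) additionally contains elements of type 5+1, 4+2, 4+1+1, 3+2+1, 3+1+1+1, 2+1+1+1+1 (499 of its 720 elements, about 69% of primes). None of the 79 primes tested shows any such pattern (for each of these groups the chance of that is below 10^-4), which rules them out. Hence G = D_6 (6T3), of order 12.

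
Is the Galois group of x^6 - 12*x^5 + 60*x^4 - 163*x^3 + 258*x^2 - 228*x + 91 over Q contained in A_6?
The polynomial is irreducible of degree 6 over Q. Its discriminant is -177147, which is not a perfect square. A Galois group lies in the alternating group exactly when the discriminant is a square in Q, so the Galois group (C_3 x S_3) is not contained in A_6.

No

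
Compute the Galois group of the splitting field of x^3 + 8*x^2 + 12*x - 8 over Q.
C_3 (order 3)

The polynomial is an irreducible cubic over Q and its discriminant is 3136 = 56^2, a perfect square. For an irreducible cubic, a square discriminant forces the Galois group to be A_3, the cyclic group of order 3.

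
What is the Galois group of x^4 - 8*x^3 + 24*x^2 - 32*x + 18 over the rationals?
The polynomial is an irreducible quartic over Q and its discriminant is 2048, which is not a perfect square, so the Galois group is not contained in A_4. The resolvent cubic y^3 - 24*y^2 + 184*y - 448 has exactly one rational root, so the Galois group is C_4 or D_4. The quartic remains irreducible over Q(sqrt(disc)), so the group is D_4.

D_4 (also written D4)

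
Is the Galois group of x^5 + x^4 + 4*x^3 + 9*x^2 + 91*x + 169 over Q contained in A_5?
The polynomial is irreducible of degree 5 over Q. Its discriminant is 2916392985025 = 1707745^2, a perfect square. A Galois group lies in the alternating group exactly when the discriminant is a square in Q, so the Galois group (D_5) is contained in A_5.

Yes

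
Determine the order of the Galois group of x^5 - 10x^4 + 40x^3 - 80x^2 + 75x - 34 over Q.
The degree of the splitting field over Q equals the order of the Galois group, so first determine the group. The polynomial f is an irreducible quintic over Q, so G = Gal(f/Q) is a transitive subgroup of S_5: one of C_5 (5T1, order 5), D_5 (5T2, order 10), F_20 (5T3, order 20), A_5 (5T4, order 60) or S_5 (5T5, order 120). The discriminant of f is 64000000 = 8000^2, a perfect square, so G is contained in A_5. The transitive groups of degree 5 contained in A_5 are: C_5 (5T1, order 5), D_5 (5T2, order 10), A_5 (5T4, order 60). By Dedekind's theorem, for a prime p not dividing disc(f) the degrees of the irreducible factors of f mod p form the cycle type of an element of G. Factoring f modulo the 23 such primes p <= 97 (skipping 2, 5, which divide the discriminant), each new pattern first appears at: mod 3: f = (x + 1)(x^2 + 1)(x^2 + x + 2), pattern 2+2+1; mod 7: f = (x^5 + 4x^4 + 5x^3 + 4x^2 + 5x + 1), pattern 5. No other pattern occurs in this range, so the set of observed cycle types is {2+2+1, 5}. The candidates containing elements of all these cycle types are D_5 (5T2) of order 10, A_5 (5T4) of order 60; the others are excluded. The observed types are precisely the cycle types that occur in D_5 (5T2) (apart from the identity). Each of the other remaining candidates has further cycle types, and by the Chebotarev density theorem the matching factorization patterns would occur for a proportion of primes equal to their share of the group: A_5 (5T4) additionally contains elements of type 3+1+1 (20 of its 60 elements, about 33% of primes). None of the 23 primes tested shows any such pattern (for each of these groups the chance of that is below 10^-4), which rules them out. Hence G = D_5 (5T2), of order 10. The Galois group D_5 (5T2) has order 10, so the splitting field has degree 10 over Q.

10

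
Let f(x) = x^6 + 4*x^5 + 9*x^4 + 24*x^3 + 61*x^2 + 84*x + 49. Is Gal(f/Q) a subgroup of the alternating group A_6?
No

The polynomial is irreducible of degree 6 over Q. Its discriminant is -4014080000, which is not a perfect square. A Galois group lies in the alternating group exactly when the discriminant is a square in Q, so the Galois group (S_4) is not contained in A_6.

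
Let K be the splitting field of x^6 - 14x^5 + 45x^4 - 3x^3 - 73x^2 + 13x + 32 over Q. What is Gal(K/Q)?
6T12: PSL(2,5)

The polynomial f is an irreducible sextic over Q, so G = Gal(f/Q) is one of the 16 transitive subgroups 6T1, ..., 6T16 of S_6. The discriminant of f is 3646117689361 = 1909481^2, a perfect square, so G is contained in A_6. The transitive groups of degree 6 contained in A_6 are: A_4 (6T4, order 12), S_4 (6T7, order 24), (C_3 x C_3) : C_4 (6T10, order 36), PSL(2,5) (6T12, order 60), A_6 (6T15, order 360). By Dedekind's theorem, for a prime p not dividing disc(f) the degrees of the irreducible factors of f mod p form the cycle type of an element of G. Factoring f modulo the 21 such primes p <= 83 (skipping 7, 19, which divide the discriminant), each new pattern first appears at: mod 2: f = (x)(x^5 + x^3 + x^2 + x + 1), pattern 5+1; mod 11: f = (x^3 + x^2 + 9x + 6)(x^3 + 7x^2 + 7x + 9), pattern 3+3; mod 61: f = (x + 35)(x + 58)(x^2 + 38x + 23)(x^2 + 38x + 33), pattern 2+2+1+1. No other pattern occurs in this range, so the set of observed cycle types is {5+1, 3+3, 2+2+1+1}. The candidates containing elements of all these cycle types are PSL(2,5) (6T12) of order 60, A_6 (6T15) of order 360; the others are excluded. The observed types are precisely the cycle types that occur in PSL(2,5) (6T12) (apart from the identity). Each of the other remaining candidates has further cycle types, and by the Chebotarev density theorem the matching factorization patterns would occur for a proportion of primes equal to their share of the group: A_6 (6T15) additionally contains elements of type 4+2, 3+1+1+1 (130 of its 360 elements, about 36% of primes). None of the 21 primes tested shows any such pattern (for each of these groups the chance of that is below 10^-4), which rules them out. Hence G = PSL(2,5) (6T12), of order 60.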